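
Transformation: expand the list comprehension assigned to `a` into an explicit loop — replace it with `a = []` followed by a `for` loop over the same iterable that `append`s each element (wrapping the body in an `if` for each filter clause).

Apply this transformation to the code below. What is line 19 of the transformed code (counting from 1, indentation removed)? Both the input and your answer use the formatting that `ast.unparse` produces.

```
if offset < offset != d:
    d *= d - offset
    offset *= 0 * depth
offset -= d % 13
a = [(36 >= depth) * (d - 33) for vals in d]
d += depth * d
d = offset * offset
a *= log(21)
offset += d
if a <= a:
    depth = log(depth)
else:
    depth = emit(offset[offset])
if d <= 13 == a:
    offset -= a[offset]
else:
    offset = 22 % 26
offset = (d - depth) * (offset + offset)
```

Transformed code:
if offset < offset != d:
    d *= d - offset
    offset *= 0 * depth
offset -= d % 13
a = []
for vals in d:
    a.append((36 >= depth) * (d - 33))
d += depth * d
d = offset * offset
a *= log(21)
offset += d
if a <= a:
    depth = log(depth)
else:
    depth = emit(offset[offset])
if d <= 13 == a:
    offset -= a[offset]
else:
    offset = 22 % 26
offset = (d - depth) * (offset + offset)

offset = 22 % 26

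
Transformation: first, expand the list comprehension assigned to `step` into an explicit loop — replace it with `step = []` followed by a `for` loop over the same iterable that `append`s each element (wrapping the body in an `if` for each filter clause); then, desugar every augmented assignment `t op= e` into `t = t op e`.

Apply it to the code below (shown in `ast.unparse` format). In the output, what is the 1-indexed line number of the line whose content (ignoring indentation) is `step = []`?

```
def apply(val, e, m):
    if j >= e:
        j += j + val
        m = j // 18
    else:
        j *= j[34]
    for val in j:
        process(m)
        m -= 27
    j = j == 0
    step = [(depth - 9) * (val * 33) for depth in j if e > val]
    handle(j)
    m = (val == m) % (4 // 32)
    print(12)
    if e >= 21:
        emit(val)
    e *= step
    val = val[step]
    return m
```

Transformed code:
def apply(val, e, m):
    if j >= e:
        j = j + (j + val)
        m = j // 18
    else:
        j = j * j[34]
    for val in j:
        process(m)
        m = m - 27
    j = j == 0
    step = []
    for depth in j:
        if e > val:
            step.append((depth - 9) * (val * 33))
    handle(j)
    m = (val == m) % (4 // 32)
    print(12)
    if e >= 21:
        emit(val)
    e = e * step
    val = val[step]
    return m

11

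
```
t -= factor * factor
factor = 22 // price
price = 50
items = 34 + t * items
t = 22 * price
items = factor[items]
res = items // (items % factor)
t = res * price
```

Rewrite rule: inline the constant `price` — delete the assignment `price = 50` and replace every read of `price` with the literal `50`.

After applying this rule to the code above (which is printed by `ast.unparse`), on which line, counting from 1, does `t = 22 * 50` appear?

Transformed code:
t -= factor * factor
factor = 22 // 50
items = 34 + t * items
t = 22 * 50
items = factor[items]
res = items // (items % factor)
t = res * 50

4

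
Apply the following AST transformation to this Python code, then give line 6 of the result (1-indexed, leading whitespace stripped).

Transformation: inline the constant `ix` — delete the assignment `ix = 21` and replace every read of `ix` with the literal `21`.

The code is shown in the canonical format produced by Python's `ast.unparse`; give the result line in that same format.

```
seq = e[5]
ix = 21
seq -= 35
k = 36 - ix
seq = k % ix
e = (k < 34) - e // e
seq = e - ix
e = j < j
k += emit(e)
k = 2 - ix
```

seq = e - 21

Transformed code:
seq = e[5]
seq -= 35
k = 36 - 21
seq = k % 21
e = (k < 34) - e // e
seq = e - 21
e = j < j
k += emit(e)
k = 2 - 21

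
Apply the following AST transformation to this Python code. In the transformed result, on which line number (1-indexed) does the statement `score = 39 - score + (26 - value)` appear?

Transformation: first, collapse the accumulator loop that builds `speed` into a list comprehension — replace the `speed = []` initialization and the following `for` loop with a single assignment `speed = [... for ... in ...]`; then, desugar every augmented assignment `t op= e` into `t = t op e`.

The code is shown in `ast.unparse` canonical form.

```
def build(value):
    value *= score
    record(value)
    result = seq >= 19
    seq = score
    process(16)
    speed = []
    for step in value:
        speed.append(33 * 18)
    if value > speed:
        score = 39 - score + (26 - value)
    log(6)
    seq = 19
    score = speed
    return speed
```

Transformed code:
def build(value):
    value = value * score
    record(value)
    result = seq >= 19
    seq = score
    process(16)
    speed = [33 * 18 for step in value]
    if value > speed:
        score = 39 - score + (26 - value)
    log(6)
    seq = 19
    score = speed
    return speed

9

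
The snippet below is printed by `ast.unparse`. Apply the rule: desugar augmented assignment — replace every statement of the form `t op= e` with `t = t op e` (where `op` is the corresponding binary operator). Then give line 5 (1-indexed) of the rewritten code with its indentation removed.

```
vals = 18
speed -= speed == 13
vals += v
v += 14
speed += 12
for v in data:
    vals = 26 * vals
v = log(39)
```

speed = speed + 12

Transformed code:
vals = 18
speed = speed - (speed == 13)
vals = vals + v
v = v + 14
speed = speed + 12
for v in data:
    vals = 26 * vals
v = log(39)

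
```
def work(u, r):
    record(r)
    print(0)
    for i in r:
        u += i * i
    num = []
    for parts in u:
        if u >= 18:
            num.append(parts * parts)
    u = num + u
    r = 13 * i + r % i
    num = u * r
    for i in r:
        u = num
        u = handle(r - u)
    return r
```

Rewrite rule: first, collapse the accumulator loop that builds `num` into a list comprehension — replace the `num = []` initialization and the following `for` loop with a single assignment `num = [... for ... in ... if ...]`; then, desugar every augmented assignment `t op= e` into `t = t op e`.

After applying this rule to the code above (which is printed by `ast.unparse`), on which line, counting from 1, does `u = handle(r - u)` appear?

Transformed code:
def work(u, r):
    record(r)
    print(0)
    for i in r:
        u = u + i * i
    num = [parts * parts for parts in u if u >= 18]
    u = num + u
    r = 13 * i + r % i
    num = u * r
    for i in r:
        u = num
        u = handle(r - u)
    return r

12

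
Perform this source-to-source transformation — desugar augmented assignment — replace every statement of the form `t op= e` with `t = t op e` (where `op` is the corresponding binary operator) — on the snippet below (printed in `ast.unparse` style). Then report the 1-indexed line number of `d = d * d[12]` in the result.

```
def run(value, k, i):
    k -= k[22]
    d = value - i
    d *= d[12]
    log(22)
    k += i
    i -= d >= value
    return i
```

Transformed code:
def run(value, k, i):
    k = k - k[22]
    d = value - i
    d = d * d[12]
    log(22)
    k = k + i
    i = i - (d >= value)
    return i

4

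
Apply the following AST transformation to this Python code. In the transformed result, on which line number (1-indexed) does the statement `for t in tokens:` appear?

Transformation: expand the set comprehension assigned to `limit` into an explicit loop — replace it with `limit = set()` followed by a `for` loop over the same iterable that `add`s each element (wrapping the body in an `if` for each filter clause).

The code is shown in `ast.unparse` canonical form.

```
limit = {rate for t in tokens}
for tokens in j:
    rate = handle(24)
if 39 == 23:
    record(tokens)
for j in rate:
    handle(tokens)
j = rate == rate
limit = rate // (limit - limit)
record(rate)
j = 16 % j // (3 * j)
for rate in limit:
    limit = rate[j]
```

Transformed code:
limit = set()
for t in tokens:
    limit.add(rate)
for tokens in j:
    rate = handle(24)
if 39 == 23:
    record(tokens)
for j in rate:
    handle(tokens)
j = rate == rate
limit = rate // (limit - limit)
record(rate)
j = 16 % j // (3 * j)
for rate in limit:
    limit = rate[j]

2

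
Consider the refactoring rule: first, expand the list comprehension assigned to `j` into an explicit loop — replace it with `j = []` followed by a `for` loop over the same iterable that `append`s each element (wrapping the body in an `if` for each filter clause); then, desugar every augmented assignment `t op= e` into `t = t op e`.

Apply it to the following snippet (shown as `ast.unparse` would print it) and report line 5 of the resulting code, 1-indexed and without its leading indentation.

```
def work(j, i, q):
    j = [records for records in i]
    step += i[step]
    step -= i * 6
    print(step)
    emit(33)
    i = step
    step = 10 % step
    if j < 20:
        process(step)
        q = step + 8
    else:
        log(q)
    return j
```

step = step + i[step]

Transformed code:
def work(j, i, q):
    j = []
    for records in i:
        j.append(records)
    step = step + i[step]
    step = step - i * 6
    print(step)
    emit(33)
    i = step
    step = 10 % step
    if j < 20:
        process(step)
        q = step + 8
    else:
        log(q)
    return j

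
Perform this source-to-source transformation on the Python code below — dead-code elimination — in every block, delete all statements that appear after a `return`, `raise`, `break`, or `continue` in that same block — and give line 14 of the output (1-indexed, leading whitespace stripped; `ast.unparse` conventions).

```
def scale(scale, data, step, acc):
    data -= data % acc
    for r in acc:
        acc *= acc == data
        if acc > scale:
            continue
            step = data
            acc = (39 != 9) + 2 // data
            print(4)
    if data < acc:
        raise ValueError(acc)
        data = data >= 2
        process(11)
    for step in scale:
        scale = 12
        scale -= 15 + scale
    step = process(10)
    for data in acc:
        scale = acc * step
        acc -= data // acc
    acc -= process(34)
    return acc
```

scale = acc * step

Transformed code:
def scale(scale, data, step, acc):
    data -= data % acc
    for r in acc:
        acc *= acc == data
        if acc > scale:
            continue
    if data < acc:
        raise ValueError(acc)
    for step in scale:
        scale = 12
        scale -= 15 + scale
    step = process(10)
    for data in acc:
        scale = acc * step
        acc -= data // acc
    acc -= process(34)
    return acc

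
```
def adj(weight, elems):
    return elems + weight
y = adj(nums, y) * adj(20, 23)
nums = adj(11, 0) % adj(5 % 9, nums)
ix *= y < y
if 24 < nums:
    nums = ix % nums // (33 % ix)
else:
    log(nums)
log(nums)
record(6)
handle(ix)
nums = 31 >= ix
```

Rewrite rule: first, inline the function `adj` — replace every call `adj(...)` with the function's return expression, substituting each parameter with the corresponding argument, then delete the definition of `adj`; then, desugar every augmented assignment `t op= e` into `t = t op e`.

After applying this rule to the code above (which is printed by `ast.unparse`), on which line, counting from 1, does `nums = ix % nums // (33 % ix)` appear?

5

Transformed code:
y = (y + nums) * (23 + 20)
nums = (0 + 11) % (nums + 5 % 9)
ix = ix * (y < y)
if 24 < nums:
    nums = ix % nums // (33 % ix)
else:
    log(nums)
log(nums)
record(6)
handle(ix)
nums = 31 >= ix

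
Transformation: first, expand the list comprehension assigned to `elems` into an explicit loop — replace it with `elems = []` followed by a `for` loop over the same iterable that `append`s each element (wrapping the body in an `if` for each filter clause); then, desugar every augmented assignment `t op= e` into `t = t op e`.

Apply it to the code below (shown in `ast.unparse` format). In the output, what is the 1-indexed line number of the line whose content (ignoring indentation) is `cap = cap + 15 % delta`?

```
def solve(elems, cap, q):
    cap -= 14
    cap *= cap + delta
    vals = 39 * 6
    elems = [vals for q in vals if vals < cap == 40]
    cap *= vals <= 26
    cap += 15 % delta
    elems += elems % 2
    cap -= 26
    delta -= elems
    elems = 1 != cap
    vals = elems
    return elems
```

10

Transformed code:
def solve(elems, cap, q):
    cap = cap - 14
    cap = cap * (cap + delta)
    vals = 39 * 6
    elems = []
    for q in vals:
        if vals < cap == 40:
            elems.append(vals)
    cap = cap * (vals <= 26)
    cap = cap + 15 % delta
    elems = elems + elems % 2
    cap = cap - 26
    delta = delta - elems
    elems = 1 != cap
    vals = elems
    return elems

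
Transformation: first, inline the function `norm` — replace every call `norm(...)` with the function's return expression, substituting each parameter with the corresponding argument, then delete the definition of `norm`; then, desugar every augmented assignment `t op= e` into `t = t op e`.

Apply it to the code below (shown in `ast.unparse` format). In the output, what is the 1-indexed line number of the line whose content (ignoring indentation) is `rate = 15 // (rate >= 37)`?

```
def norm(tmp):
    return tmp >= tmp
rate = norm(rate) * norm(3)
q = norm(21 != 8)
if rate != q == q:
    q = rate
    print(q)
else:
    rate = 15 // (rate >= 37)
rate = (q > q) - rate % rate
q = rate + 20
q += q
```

7

Transformed code:
rate = (rate >= rate) * (3 >= 3)
q = (21 != 8) >= (21 != 8)
if rate != q == q:
    q = rate
    print(q)
else:
    rate = 15 // (rate >= 37)
rate = (q > q) - rate % rate
q = rate + 20
q = q + q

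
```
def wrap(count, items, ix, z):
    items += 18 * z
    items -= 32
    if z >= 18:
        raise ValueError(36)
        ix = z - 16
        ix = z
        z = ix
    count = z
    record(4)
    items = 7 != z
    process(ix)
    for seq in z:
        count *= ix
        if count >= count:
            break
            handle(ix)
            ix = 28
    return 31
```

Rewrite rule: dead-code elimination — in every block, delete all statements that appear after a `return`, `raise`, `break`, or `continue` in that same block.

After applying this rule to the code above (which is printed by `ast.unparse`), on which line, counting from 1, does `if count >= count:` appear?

Transformed code:
def wrap(count, items, ix, z):
    items += 18 * z
    items -= 32
    if z >= 18:
        raise ValueError(36)
    count = z
    record(4)
    items = 7 != z
    process(ix)
    for seq in z:
        count *= ix
        if count >= count:
            break
    return 31

12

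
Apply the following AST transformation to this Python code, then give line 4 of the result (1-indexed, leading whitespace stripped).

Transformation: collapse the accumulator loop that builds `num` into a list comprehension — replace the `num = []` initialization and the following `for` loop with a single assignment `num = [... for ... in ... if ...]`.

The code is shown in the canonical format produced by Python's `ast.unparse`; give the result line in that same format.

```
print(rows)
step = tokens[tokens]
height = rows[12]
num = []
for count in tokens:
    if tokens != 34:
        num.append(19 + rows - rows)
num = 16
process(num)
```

num = [19 + rows - rows for count in tokens if tokens != 34]

Transformed code:
print(rows)
step = tokens[tokens]
height = rows[12]
num = [19 + rows - rows for count in tokens if tokens != 34]
num = 16
process(num)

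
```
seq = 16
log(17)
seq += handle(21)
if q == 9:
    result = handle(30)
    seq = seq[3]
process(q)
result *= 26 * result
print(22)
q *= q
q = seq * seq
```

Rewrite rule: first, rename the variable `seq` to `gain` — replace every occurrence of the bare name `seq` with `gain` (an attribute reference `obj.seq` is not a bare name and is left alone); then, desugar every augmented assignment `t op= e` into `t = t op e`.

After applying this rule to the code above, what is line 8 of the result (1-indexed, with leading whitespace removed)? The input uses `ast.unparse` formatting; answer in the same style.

result = result * (26 * result)

Transformed code:
gain = 16
log(17)
gain = gain + handle(21)
if q == 9:
    result = handle(30)
    gain = gain[3]
process(q)
result = result * (26 * result)
print(22)
q = q * q
q = gain * gain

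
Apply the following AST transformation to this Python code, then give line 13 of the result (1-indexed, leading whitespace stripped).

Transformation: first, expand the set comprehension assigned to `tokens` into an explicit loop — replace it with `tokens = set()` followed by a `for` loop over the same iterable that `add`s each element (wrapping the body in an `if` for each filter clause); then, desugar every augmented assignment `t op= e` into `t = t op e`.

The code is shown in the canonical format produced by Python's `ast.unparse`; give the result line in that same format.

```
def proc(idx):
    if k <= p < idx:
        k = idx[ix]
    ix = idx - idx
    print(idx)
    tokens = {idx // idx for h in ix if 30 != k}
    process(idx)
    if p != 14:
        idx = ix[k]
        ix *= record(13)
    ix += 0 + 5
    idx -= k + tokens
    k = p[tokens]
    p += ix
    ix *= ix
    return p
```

ix = ix * record(13)

Transformed code:
def proc(idx):
    if k <= p < idx:
        k = idx[ix]
    ix = idx - idx
    print(idx)
    tokens = set()
    for h in ix:
        if 30 != k:
            tokens.add(idx // idx)
    process(idx)
    if p != 14:
        idx = ix[k]
        ix = ix * record(13)
    ix = ix + (0 + 5)
    idx = idx - (k + tokens)
    k = p[tokens]
    p = p + ix
    ix = ix * ix
    return p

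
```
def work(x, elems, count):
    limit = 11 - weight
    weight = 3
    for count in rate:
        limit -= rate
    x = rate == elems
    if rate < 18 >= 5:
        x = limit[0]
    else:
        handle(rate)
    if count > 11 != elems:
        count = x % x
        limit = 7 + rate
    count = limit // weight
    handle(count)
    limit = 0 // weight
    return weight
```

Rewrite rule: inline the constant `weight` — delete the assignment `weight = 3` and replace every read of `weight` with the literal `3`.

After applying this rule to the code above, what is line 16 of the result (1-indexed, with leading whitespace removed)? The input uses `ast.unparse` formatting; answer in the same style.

Transformed code:
def work(x, elems, count):
    limit = 11 - 3
    for count in rate:
        limit -= rate
    x = rate == elems
    if rate < 18 >= 5:
        x = limit[0]
    else:
        handle(rate)
    if count > 11 != elems:
        count = x % x
        limit = 7 + rate
    count = limit // 3
    handle(count)
    limit = 0 // 3
    return 3

return 3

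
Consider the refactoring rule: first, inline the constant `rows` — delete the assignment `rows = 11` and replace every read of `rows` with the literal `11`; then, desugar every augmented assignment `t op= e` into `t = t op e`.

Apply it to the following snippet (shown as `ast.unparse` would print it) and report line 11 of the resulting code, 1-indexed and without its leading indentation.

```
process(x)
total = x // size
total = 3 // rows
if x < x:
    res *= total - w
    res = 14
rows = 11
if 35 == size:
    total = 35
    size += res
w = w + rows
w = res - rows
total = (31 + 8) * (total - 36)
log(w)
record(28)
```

w = res - 11

Transformed code:
process(x)
total = x // size
total = 3 // 11
if x < x:
    res = res * (total - w)
    res = 14
if 35 == size:
    total = 35
    size = size + res
w = w + 11
w = res - 11
total = (31 + 8) * (total - 36)
log(w)
record(28)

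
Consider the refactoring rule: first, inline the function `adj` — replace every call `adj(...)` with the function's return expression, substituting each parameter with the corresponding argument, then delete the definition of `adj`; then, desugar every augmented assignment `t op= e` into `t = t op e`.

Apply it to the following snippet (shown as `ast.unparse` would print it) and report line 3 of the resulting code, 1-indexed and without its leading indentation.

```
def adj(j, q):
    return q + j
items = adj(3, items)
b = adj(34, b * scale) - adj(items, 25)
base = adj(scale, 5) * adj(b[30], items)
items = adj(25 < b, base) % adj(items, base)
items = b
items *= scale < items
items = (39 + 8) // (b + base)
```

Transformed code:
items = items + 3
b = b * scale + 34 - (25 + items)
base = (5 + scale) * (items + b[30])
items = (base + (25 < b)) % (base + items)
items = b
items = items * (scale < items)
items = (39 + 8) // (b + base)

base = (5 + scale) * (items + b[30])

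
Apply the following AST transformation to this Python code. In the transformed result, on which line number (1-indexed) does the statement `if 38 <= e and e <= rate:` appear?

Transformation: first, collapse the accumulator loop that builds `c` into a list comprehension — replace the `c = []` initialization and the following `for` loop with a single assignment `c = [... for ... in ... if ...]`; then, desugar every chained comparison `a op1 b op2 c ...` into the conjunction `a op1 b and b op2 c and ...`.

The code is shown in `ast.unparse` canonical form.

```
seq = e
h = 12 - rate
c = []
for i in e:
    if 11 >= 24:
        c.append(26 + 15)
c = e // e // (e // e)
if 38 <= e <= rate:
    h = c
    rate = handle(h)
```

5

Transformed code:
seq = e
h = 12 - rate
c = [26 + 15 for i in e if 11 >= 24]
c = e // e // (e // e)
if 38 <= e and e <= rate:
    h = c
    rate = handle(h)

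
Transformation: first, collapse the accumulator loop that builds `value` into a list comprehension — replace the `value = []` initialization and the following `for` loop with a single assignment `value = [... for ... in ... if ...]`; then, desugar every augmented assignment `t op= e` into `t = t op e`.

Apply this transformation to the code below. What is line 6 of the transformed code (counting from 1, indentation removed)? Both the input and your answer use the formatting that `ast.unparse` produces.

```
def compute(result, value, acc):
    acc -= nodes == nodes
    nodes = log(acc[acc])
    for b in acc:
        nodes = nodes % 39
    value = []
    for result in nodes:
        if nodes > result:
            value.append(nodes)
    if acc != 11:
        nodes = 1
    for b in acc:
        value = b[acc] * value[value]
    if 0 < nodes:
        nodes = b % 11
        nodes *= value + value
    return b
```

Transformed code:
def compute(result, value, acc):
    acc = acc - (nodes == nodes)
    nodes = log(acc[acc])
    for b in acc:
        nodes = nodes % 39
    value = [nodes for result in nodes if nodes > result]
    if acc != 11:
        nodes = 1
    for b in acc:
        value = b[acc] * value[value]
    if 0 < nodes:
        nodes = b % 11
        nodes = nodes * (value + value)
    return b

value = [nodes for result in nodes if nodes > result]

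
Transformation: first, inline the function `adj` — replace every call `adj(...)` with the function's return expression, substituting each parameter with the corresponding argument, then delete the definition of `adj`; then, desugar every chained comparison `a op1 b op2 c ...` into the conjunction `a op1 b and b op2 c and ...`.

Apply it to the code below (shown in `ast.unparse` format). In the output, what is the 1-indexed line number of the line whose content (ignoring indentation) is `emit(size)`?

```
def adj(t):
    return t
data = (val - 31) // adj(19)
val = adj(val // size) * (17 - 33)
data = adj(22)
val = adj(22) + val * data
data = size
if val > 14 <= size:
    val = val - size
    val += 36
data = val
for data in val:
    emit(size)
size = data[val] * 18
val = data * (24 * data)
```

Transformed code:
data = (val - 31) // 19
val = val // size * (17 - 33)
data = 22
val = 22 + val * data
data = size
if val > 14 and 14 <= size:
    val = val - size
    val += 36
data = val
for data in val:
    emit(size)
size = data[val] * 18
val = data * (24 * data)

11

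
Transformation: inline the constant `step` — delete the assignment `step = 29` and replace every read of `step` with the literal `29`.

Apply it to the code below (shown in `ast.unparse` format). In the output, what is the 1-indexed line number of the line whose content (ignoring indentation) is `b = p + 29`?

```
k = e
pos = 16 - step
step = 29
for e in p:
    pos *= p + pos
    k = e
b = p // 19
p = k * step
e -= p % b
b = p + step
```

9

Transformed code:
k = e
pos = 16 - 29
for e in p:
    pos *= p + pos
    k = e
b = p // 19
p = k * 29
e -= p % b
b = p + 29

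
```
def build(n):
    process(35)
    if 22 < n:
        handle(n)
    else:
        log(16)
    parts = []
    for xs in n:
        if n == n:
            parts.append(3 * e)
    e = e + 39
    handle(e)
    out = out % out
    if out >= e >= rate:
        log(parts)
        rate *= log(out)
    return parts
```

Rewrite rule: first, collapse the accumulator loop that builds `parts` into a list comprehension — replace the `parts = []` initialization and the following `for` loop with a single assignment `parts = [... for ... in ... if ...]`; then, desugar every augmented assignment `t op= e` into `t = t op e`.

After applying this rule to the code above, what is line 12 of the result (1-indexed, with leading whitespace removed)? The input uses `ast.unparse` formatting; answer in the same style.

Transformed code:
def build(n):
    process(35)
    if 22 < n:
        handle(n)
    else:
        log(16)
    parts = [3 * e for xs in n if n == n]
    e = e + 39
    handle(e)
    out = out % out
    if out >= e >= rate:
        log(parts)
        rate = rate * log(out)
    return parts

log(parts)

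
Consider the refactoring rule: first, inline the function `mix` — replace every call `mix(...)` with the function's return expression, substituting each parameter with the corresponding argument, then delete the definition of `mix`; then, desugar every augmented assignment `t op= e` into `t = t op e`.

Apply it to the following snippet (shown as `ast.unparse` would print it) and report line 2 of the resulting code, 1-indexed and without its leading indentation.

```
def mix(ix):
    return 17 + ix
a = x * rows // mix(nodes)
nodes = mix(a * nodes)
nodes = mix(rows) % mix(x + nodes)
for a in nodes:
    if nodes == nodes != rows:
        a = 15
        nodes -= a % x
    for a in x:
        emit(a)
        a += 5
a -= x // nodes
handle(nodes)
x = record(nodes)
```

nodes = 17 + a * nodes

Transformed code:
a = x * rows // (17 + nodes)
nodes = 17 + a * nodes
nodes = (17 + rows) % (17 + (x + nodes))
for a in nodes:
    if nodes == nodes != rows:
        a = 15
        nodes = nodes - a % x
    for a in x:
        emit(a)
        a = a + 5
a = a - x // nodes
handle(nodes)
x = record(nodes)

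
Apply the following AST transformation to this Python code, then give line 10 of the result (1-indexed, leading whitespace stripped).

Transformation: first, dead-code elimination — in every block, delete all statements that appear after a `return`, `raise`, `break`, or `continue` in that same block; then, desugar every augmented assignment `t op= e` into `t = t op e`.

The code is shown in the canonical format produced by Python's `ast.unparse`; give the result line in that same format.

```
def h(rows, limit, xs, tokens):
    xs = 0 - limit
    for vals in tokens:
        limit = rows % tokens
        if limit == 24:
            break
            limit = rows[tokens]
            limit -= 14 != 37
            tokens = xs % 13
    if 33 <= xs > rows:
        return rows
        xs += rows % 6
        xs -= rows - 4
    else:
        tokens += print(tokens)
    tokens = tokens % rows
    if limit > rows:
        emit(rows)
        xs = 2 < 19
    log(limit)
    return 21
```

Transformed code:
def h(rows, limit, xs, tokens):
    xs = 0 - limit
    for vals in tokens:
        limit = rows % tokens
        if limit == 24:
            break
    if 33 <= xs > rows:
        return rows
    else:
        tokens = tokens + print(tokens)
    tokens = tokens % rows
    if limit > rows:
        emit(rows)
        xs = 2 < 19
    log(limit)
    return 21

tokens = tokens + print(tokens)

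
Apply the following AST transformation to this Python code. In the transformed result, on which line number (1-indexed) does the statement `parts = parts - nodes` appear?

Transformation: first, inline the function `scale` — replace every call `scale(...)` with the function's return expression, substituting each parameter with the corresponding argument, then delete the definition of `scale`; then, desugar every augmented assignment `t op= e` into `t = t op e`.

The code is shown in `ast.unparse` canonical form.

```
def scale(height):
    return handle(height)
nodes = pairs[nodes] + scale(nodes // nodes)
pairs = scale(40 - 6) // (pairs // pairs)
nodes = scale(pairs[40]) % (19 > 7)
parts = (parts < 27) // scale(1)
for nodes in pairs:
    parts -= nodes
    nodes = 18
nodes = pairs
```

6

Transformed code:
nodes = pairs[nodes] + handle(nodes // nodes)
pairs = handle(40 - 6) // (pairs // pairs)
nodes = handle(pairs[40]) % (19 > 7)
parts = (parts < 27) // handle(1)
for nodes in pairs:
    parts = parts - nodes
    nodes = 18
nodes = pairs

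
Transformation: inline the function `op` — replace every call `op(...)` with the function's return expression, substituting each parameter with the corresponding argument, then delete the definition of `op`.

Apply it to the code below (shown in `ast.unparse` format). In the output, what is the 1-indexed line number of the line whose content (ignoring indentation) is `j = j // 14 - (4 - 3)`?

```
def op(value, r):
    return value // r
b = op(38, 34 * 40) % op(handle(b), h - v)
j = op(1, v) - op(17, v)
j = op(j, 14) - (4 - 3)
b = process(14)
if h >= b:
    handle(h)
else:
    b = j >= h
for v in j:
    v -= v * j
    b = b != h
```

Transformed code:
b = 38 // (34 * 40) % (handle(b) // (h - v))
j = 1 // v - 17 // v
j = j // 14 - (4 - 3)
b = process(14)
if h >= b:
    handle(h)
else:
    b = j >= h
for v in j:
    v -= v * j
    b = b != h

3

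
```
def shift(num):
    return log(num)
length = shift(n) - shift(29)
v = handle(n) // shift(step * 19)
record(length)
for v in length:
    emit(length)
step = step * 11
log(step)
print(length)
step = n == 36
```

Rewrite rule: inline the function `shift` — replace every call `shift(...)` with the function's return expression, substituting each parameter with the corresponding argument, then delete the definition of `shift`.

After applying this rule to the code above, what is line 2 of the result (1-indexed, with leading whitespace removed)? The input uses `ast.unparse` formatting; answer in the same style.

Transformed code:
length = log(n) - log(29)
v = handle(n) // log(step * 19)
record(length)
for v in length:
    emit(length)
step = step * 11
log(step)
print(length)
step = n == 36

v = handle(n) // log(step * 19)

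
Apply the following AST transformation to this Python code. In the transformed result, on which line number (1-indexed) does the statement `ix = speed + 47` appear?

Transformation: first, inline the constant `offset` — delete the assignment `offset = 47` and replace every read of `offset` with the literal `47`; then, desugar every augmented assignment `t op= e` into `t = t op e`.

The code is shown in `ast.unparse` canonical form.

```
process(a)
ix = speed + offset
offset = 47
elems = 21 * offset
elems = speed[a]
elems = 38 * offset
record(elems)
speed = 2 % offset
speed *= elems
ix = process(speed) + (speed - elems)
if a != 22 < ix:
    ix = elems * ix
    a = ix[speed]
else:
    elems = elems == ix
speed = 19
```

Transformed code:
process(a)
ix = speed + 47
elems = 21 * 47
elems = speed[a]
elems = 38 * 47
record(elems)
speed = 2 % 47
speed = speed * elems
ix = process(speed) + (speed - elems)
if a != 22 < ix:
    ix = elems * ix
    a = ix[speed]
else:
    elems = elems == ix
speed = 19

2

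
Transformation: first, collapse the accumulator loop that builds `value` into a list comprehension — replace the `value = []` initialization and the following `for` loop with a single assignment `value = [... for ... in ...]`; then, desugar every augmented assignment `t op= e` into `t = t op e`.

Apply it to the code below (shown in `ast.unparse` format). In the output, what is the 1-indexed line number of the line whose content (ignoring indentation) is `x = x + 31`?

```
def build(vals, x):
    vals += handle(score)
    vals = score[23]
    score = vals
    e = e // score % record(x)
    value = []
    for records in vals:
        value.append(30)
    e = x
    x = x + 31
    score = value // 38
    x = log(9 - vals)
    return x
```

Transformed code:
def build(vals, x):
    vals = vals + handle(score)
    vals = score[23]
    score = vals
    e = e // score % record(x)
    value = [30 for records in vals]
    e = x
    x = x + 31
    score = value // 38
    x = log(9 - vals)
    return x

8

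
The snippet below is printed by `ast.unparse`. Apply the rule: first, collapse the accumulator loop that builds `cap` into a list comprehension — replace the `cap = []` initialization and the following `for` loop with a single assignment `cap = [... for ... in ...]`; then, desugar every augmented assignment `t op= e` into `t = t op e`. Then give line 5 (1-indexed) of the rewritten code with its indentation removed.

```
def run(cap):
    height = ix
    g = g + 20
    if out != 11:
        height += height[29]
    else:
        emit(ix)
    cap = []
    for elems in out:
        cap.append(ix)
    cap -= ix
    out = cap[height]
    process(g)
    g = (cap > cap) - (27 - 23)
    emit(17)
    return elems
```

height = height + height[29]

Transformed code:
def run(cap):
    height = ix
    g = g + 20
    if out != 11:
        height = height + height[29]
    else:
        emit(ix)
    cap = [ix for elems in out]
    cap = cap - ix
    out = cap[height]
    process(g)
    g = (cap > cap) - (27 - 23)
    emit(17)
    return elems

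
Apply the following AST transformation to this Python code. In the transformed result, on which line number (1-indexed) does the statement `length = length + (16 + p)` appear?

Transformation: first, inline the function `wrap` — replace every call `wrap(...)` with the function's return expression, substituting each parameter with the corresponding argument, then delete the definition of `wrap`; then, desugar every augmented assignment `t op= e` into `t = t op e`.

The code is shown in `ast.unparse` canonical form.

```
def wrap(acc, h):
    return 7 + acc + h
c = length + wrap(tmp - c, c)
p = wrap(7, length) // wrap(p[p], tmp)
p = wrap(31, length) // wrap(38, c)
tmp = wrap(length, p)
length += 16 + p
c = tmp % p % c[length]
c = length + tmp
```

5

Transformed code:
c = length + (7 + (tmp - c) + c)
p = (7 + 7 + length) // (7 + p[p] + tmp)
p = (7 + 31 + length) // (7 + 38 + c)
tmp = 7 + length + p
length = length + (16 + p)
c = tmp % p % c[length]
c = length + tmp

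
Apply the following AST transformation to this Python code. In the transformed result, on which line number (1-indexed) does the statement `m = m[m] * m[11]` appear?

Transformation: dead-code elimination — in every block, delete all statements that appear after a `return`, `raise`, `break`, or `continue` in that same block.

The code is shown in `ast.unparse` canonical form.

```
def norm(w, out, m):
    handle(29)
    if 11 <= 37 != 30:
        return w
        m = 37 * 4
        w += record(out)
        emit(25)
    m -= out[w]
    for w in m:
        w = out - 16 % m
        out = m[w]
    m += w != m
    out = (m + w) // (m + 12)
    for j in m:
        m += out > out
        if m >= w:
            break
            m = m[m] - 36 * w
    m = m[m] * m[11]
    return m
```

Transformed code:
def norm(w, out, m):
    handle(29)
    if 11 <= 37 != 30:
        return w
    m -= out[w]
    for w in m:
        w = out - 16 % m
        out = m[w]
    m += w != m
    out = (m + w) // (m + 12)
    for j in m:
        m += out > out
        if m >= w:
            break
    m = m[m] * m[11]
    return m

15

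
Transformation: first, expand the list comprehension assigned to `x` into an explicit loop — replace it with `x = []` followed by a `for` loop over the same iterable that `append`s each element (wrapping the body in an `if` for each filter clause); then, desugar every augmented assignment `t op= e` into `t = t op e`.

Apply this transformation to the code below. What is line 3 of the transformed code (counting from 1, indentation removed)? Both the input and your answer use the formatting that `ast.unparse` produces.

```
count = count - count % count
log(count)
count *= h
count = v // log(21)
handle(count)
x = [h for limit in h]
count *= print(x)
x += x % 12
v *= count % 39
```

count = count * h

Transformed code:
count = count - count % count
log(count)
count = count * h
count = v // log(21)
handle(count)
x = []
for limit in h:
    x.append(h)
count = count * print(x)
x = x + x % 12
v = v * (count % 39)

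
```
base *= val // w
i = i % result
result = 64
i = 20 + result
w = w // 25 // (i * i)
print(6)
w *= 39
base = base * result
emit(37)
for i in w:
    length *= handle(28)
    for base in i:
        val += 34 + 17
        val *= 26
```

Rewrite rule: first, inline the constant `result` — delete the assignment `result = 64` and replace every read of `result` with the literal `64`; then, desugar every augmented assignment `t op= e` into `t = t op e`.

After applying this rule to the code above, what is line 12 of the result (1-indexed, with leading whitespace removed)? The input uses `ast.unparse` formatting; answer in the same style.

val = val + (34 + 17)

Transformed code:
base = base * (val // w)
i = i % 64
i = 20 + 64
w = w // 25 // (i * i)
print(6)
w = w * 39
base = base * 64
emit(37)
for i in w:
    length = length * handle(28)
    for base in i:
        val = val + (34 + 17)
        val = val * 26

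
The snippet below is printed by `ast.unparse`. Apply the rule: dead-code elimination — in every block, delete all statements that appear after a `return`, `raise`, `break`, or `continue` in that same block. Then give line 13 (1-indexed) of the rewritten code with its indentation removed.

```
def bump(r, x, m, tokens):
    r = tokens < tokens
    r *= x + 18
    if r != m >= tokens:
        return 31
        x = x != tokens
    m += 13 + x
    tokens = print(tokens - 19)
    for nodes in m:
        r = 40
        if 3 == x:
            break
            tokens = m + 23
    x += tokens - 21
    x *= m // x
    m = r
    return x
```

x *= m // x

Transformed code:
def bump(r, x, m, tokens):
    r = tokens < tokens
    r *= x + 18
    if r != m >= tokens:
        return 31
    m += 13 + x
    tokens = print(tokens - 19)
    for nodes in m:
        r = 40
        if 3 == x:
            break
    x += tokens - 21
    x *= m // x
    m = r
    return x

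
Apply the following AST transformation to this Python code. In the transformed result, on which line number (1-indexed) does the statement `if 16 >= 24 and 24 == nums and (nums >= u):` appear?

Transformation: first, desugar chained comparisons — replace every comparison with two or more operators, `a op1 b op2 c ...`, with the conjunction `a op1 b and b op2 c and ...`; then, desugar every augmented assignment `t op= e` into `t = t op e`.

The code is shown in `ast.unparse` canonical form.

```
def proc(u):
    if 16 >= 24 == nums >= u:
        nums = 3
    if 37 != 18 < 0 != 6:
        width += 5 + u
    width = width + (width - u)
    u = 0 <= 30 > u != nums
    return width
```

Transformed code:
def proc(u):
    if 16 >= 24 and 24 == nums and (nums >= u):
        nums = 3
    if 37 != 18 and 18 < 0 and (0 != 6):
        width = width + (5 + u)
    width = width + (width - u)
    u = 0 <= 30 and 30 > u and (u != nums)
    return width

2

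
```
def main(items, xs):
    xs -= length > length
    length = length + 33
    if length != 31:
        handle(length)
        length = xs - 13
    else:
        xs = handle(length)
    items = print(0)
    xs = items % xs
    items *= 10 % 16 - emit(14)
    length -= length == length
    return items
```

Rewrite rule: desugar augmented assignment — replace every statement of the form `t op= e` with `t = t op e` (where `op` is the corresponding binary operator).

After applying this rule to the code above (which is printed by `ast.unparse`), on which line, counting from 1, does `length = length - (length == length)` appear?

12

Transformed code:
def main(items, xs):
    xs = xs - (length > length)
    length = length + 33
    if length != 31:
        handle(length)
        length = xs - 13
    else:
        xs = handle(length)
    items = print(0)
    xs = items % xs
    items = items * (10 % 16 - emit(14))
    length = length - (length == length)
    return items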